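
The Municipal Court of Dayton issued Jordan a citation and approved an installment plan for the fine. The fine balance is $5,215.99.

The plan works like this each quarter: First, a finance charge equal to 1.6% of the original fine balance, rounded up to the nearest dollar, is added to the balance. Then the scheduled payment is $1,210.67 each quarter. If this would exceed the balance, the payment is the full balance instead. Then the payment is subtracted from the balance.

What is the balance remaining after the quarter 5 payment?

Quarter 1: $5,215.99 +$84.00 interest = $5,299.99; pay $1,210.67 → $4,089.32
Quarter 2: $4,089.32 +$84.00 interest = $4,173.32; pay $1,210.67 → $2,962.65
Quarter 3: $2,962.65 +$84.00 interest = $3,046.65; pay $1,210.67 → $1,835.98
Quarter 4: $1,835.98 +$84.00 interest = $1,919.98; pay $1,210.67 → $709.31
Quarter 5: $709.31 +$84.00 interest = $793.31; pay $793.31 → $0.00

$0.00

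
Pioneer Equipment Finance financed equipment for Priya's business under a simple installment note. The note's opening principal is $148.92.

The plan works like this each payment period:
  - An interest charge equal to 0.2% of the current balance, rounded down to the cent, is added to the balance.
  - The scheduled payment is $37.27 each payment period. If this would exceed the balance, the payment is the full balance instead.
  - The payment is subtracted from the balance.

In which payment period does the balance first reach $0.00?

5

Payment period 1: $148.92 +$0.29 interest = $149.21; pay $37.27 → $111.94
Payment period 2: $111.94 +$0.22 interest = $112.16; pay $37.27 → $74.89
Payment period 3: $74.89 +$0.14 interest = $75.03; pay $37.27 → $37.76
Payment period 4: $37.76 +$0.07 interest = $37.83; pay $37.27 → $0.56
Payment period 5: $0.56 +$0.00 interest = $0.56; pay $0.56 → $0.00
Balance reaches $0.00 in payment period 5.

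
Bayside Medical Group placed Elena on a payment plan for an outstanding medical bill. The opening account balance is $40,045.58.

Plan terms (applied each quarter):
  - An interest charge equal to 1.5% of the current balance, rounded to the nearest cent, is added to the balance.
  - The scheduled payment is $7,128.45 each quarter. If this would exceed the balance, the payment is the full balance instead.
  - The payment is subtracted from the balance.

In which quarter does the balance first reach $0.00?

Quarter 1: opening $40,045.58; interest $600.68 → $40,646.26; payment $7,128.45; balance $33,517.81
Quarter 2: opening $33,517.81; interest $502.77 → $34,020.58; payment $7,128.45; balance $26,892.13
Quarter 3: opening $26,892.13; interest $403.38 → $27,295.51; payment $7,128.45; balance $20,167.06
Quarter 4: opening $20,167.06; interest $302.51 → $20,469.57; payment $7,128.45; balance $13,341.12
Quarter 5: opening $13,341.12; interest $200.12 → $13,541.24; payment $7,128.45; balance $6,412.79
Quarter 6: opening $6,412.79; interest $96.19 → $6,508.98; payment $6,508.98; balance $0.00
Balance reaches $0.00 in quarter 6.

6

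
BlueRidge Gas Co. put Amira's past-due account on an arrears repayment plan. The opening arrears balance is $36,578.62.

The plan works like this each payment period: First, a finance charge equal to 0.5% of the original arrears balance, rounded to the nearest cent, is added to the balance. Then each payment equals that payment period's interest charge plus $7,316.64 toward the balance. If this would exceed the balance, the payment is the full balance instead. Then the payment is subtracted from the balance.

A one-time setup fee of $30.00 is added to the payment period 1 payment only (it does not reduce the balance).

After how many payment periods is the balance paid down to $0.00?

5

Payment period 1: opening $36,578.62; interest $182.89 → $36,761.51; payment $7,499.53 (+ $30.00 fee); balance $29,261.98
Payment period 2: opening $29,261.98; interest $182.89 → $29,444.87; payment $7,499.53; balance $21,945.34
Payment period 3: opening $21,945.34; interest $182.89 → $22,128.23; payment $7,499.53; balance $14,628.70
Payment period 4: opening $14,628.70; interest $182.89 → $14,811.59; payment $7,499.53; balance $7,312.06
Payment period 5: opening $7,312.06; interest $182.89 → $7,494.95; payment $7,494.95; balance $0.00
Balance reaches $0.00 in payment period 5.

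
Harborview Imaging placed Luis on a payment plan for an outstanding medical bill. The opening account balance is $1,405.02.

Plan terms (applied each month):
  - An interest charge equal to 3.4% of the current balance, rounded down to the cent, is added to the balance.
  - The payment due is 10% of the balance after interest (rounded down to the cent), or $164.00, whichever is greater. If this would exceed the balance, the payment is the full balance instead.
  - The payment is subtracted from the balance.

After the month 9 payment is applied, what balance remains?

$204.75

Month 1: $1,405.02 +$47.77 interest = $1,452.79; pay $164.00 → $1,288.79
Month 2: $1,288.79 +$43.81 interest = $1,332.60; pay $164.00 → $1,168.60
Month 3: $1,168.60 +$39.73 interest = $1,208.33; pay $164.00 → $1,044.33
Month 4: $1,044.33 +$35.50 interest = $1,079.83; pay $164.00 → $915.83
Month 5: $915.83 +$31.13 interest = $946.96; pay $164.00 → $782.96
Month 6: $782.96 +$26.62 interest = $809.58; pay $164.00 → $645.58
Month 7: $645.58 +$21.94 interest = $667.52; pay $164.00 → $503.52
Month 8: $503.52 +$17.11 interest = $520.63; pay $164.00 → $356.63
Month 9: $356.63 +$12.12 interest = $368.75; pay $164.00 → $204.75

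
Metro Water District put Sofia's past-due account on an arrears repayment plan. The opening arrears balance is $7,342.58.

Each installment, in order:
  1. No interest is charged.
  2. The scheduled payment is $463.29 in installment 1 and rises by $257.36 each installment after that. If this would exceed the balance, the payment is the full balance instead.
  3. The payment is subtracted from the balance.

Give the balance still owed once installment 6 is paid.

$702.44

Installment 1: opening $7,342.58; payment $463.29; balance $6,879.29
Installment 2: opening $6,879.29; payment $720.65; balance $6,158.64
Installment 3: opening $6,158.64; payment $978.01; balance $5,180.63
Installment 4: opening $5,180.63; payment $1,235.37; balance $3,945.26
Installment 5: opening $3,945.26; payment $1,492.73; balance $2,452.53
Installment 6: opening $2,452.53; payment $1,750.09; balance $702.44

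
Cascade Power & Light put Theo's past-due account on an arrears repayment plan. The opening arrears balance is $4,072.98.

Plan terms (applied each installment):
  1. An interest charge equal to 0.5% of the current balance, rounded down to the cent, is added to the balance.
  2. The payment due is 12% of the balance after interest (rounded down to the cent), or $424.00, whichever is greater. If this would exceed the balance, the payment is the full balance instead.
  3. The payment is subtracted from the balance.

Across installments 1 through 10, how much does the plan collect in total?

$4,181.02

# | Opening | Interest | Payment | End bal
1 | $4,072.98 | $20.36 | $491.20 | $3,602.14
2 | $3,602.14 | $18.01 | $434.41 | $3,185.74
3 | $3,185.74 | $15.92 | $424.00 | $2,777.66
4 | $2,777.66 | $13.88 | $424.00 | $2,367.54
5 | $2,367.54 | $11.83 | $424.00 | $1,955.37
6 | $1,955.37 | $9.77 | $424.00 | $1,541.14
7 | $1,541.14 | $7.70 | $424.00 | $1,124.84
8 | $1,124.84 | $5.62 | $424.00 | $706.46
9 | $706.46 | $3.53 | $424.00 | $285.99
10 | $285.99 | $1.42 | $287.41 | $0.00
Total paid: $4,181.02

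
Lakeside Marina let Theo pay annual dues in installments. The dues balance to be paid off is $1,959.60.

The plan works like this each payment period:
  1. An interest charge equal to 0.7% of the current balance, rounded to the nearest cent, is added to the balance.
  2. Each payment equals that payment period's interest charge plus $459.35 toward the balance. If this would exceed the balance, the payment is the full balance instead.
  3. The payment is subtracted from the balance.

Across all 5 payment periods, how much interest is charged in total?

Payment period 1: opening $1,959.60; interest $13.72 → $1,973.32; payment $473.07; balance $1,500.25
Payment period 2: opening $1,500.25; interest $10.50 → $1,510.75; payment $469.85; balance $1,040.90
Payment period 3: opening $1,040.90; interest $7.29 → $1,048.19; payment $466.64; balance $581.55
Payment period 4: opening $581.55; interest $4.07 → $585.62; payment $463.42; balance $122.20
Payment period 5: opening $122.20; interest $0.86 → $123.06; payment $123.06; balance $0.00
Total interest: $13.72 + $10.50 + $7.29 + $4.07 + $0.86 = $36.44

$36.44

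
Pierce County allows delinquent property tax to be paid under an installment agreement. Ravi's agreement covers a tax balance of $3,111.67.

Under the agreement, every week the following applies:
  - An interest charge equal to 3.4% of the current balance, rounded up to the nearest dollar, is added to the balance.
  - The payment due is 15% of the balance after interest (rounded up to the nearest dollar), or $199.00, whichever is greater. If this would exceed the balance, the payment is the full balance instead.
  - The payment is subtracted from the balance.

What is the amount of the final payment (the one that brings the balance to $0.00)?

$54.67

# | Opening | Interest | Payment | End bal
1 | $3,111.67 | $106.00 | $483.00 | $2,734.67
2 | $2,734.67 | $93.00 | $425.00 | $2,402.67
3 | $2,402.67 | $82.00 | $373.00 | $2,111.67
4 | $2,111.67 | $72.00 | $328.00 | $1,855.67
5 | $1,855.67 | $64.00 | $288.00 | $1,631.67
6 | $1,631.67 | $56.00 | $254.00 | $1,433.67
7 | $1,433.67 | $49.00 | $223.00 | $1,259.67
8 | $1,259.67 | $43.00 | $199.00 | $1,103.67
9 | $1,103.67 | $38.00 | $199.00 | $942.67
10 | $942.67 | $33.00 | $199.00 | $776.67
11 | $776.67 | $27.00 | $199.00 | $604.67
12 | $604.67 | $21.00 | $199.00 | $426.67
13 | $426.67 | $15.00 | $199.00 | $242.67
14 | $242.67 | $9.00 | $199.00 | $52.67
15 | $52.67 | $2.00 | $54.67 | $0.00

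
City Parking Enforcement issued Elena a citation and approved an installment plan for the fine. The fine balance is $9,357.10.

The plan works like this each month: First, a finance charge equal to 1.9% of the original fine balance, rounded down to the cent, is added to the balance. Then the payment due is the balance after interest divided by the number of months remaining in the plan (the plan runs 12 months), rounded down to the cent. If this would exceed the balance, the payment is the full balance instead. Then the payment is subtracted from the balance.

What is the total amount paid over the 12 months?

Month 1: opening $9,357.10; interest $177.78 → $9,534.88; payment $794.57; balance $8,740.31
Month 2: opening $8,740.31; interest $177.78 → $8,918.09; payment $810.73; balance $8,107.36
Month 3: opening $8,107.36; interest $177.78 → $8,285.14; payment $828.51; balance $7,456.63
Month 4: opening $7,456.63; interest $177.78 → $7,634.41; payment $848.26; balance $6,786.15
Month 5: opening $6,786.15; interest $177.78 → $6,963.93; payment $870.49; balance $6,093.44
Month 6: opening $6,093.44; interest $177.78 → $6,271.22; payment $895.88; balance $5,375.34
Month 7: opening $5,375.34; interest $177.78 → $5,553.12; payment $925.52; balance $4,627.60
Month 8: opening $4,627.60; interest $177.78 → $4,805.38; payment $961.07; balance $3,844.31
Month 9: opening $3,844.31; interest $177.78 → $4,022.09; payment $1,005.52; balance $3,016.57
Month 10: opening $3,016.57; interest $177.78 → $3,194.35; payment $1,064.78; balance $2,129.57
Month 11: opening $2,129.57; interest $177.78 → $2,307.35; payment $1,153.67; balance $1,153.68
Month 12: opening $1,153.68; interest $177.78 → $1,331.46; payment $1,331.46; balance $0.00
Total paid: $11,490.46

$11,490.46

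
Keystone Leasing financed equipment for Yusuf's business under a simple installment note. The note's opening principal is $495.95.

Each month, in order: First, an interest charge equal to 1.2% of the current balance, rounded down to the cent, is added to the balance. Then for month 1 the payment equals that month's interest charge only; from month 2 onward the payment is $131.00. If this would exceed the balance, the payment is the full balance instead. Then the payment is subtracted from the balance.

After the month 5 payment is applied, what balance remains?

# | Opening | Interest | Payment | End bal
1 | $495.95 | $5.95 | $5.95 | $495.95
2 | $495.95 | $5.95 | $131.00 | $370.90
3 | $370.90 | $4.45 | $131.00 | $244.35
4 | $244.35 | $2.93 | $131.00 | $116.28
5 | $116.28 | $1.39 | $117.67 | $0.00

$0.00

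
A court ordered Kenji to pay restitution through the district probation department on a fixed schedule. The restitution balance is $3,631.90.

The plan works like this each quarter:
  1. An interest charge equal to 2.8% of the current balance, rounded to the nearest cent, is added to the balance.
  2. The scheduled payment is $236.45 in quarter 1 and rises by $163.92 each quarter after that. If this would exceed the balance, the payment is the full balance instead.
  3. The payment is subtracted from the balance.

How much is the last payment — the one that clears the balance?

$218.00

Quarter 1: opening $3,631.90; interest $101.69 → $3,733.59; payment $236.45; balance $3,497.14
Quarter 2: opening $3,497.14; interest $97.92 → $3,595.06; payment $400.37; balance $3,194.69
Quarter 3: opening $3,194.69; interest $89.45 → $3,284.14; payment $564.29; balance $2,719.85
Quarter 4: opening $2,719.85; interest $76.16 → $2,796.01; payment $728.21; balance $2,067.80
Quarter 5: opening $2,067.80; interest $57.90 → $2,125.70; payment $892.13; balance $1,233.57
Quarter 6: opening $1,233.57; interest $34.54 → $1,268.11; payment $1,056.05; balance $212.06
Quarter 7: opening $212.06; interest $5.94 → $218.00; payment $218.00; balance $0.00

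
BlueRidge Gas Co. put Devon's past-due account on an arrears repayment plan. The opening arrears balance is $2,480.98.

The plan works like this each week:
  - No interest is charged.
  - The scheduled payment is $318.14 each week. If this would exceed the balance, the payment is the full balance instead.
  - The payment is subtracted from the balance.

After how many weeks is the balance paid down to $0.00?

8

Week 1: opening $2,480.98; payment $318.14; balance $2,162.84
Week 2: opening $2,162.84; payment $318.14; balance $1,844.70
Week 3: opening $1,844.70; payment $318.14; balance $1,526.56
Week 4: opening $1,526.56; payment $318.14; balance $1,208.42
Week 5: opening $1,208.42; payment $318.14; balance $890.28
Week 6: opening $890.28; payment $318.14; balance $572.14
Week 7: opening $572.14; payment $318.14; balance $254.00
Week 8: opening $254.00; payment $254.00; balance $0.00
Balance reaches $0.00 in week 8.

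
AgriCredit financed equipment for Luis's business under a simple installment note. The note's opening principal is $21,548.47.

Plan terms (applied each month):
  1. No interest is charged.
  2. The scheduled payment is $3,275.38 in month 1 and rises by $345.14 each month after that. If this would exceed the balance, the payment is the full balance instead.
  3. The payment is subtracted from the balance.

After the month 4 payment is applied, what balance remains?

# | Opening | Payment | End bal
1 | $21,548.47 | $3,275.38 | $18,273.09
2 | $18,273.09 | $3,620.52 | $14,652.57
3 | $14,652.57 | $3,965.66 | $10,686.91
4 | $10,686.91 | $4,310.80 | $6,376.11

$6,376.11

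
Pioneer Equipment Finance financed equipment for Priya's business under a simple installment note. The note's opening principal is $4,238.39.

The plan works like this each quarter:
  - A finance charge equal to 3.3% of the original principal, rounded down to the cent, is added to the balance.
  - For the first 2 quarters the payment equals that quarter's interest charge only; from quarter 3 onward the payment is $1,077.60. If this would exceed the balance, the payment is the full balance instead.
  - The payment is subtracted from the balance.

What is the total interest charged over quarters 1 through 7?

# | Opening | Interest | Payment | End bal
1 | $4,238.39 | $139.86 | $139.86 | $4,238.39
2 | $4,238.39 | $139.86 | $139.86 | $4,238.39
3 | $4,238.39 | $139.86 | $1,077.60 | $3,300.65
4 | $3,300.65 | $139.86 | $1,077.60 | $2,362.91
5 | $2,362.91 | $139.86 | $1,077.60 | $1,425.17
6 | $1,425.17 | $139.86 | $1,077.60 | $487.43
7 | $487.43 | $139.86 | $627.29 | $0.00
Total interest: $139.86 + $139.86 + $139.86 + $139.86 + $139.86 + $139.86 + $139.86 = $979.02

$979.02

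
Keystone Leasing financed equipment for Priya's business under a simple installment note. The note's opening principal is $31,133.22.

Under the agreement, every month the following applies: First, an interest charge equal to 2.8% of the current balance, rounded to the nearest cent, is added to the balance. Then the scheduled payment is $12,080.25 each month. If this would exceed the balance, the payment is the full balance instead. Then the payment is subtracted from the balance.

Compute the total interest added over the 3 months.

$1,664.89

Month 1: opening $31,133.22; interest $871.73 → $32,004.95; payment $12,080.25; balance $19,924.70
Month 2: opening $19,924.70; interest $557.89 → $20,482.59; payment $12,080.25; balance $8,402.34
Month 3: opening $8,402.34; interest $235.27 → $8,637.61; payment $8,637.61; balance $0.00
Total interest: $871.73 + $557.89 + $235.27 = $1,664.89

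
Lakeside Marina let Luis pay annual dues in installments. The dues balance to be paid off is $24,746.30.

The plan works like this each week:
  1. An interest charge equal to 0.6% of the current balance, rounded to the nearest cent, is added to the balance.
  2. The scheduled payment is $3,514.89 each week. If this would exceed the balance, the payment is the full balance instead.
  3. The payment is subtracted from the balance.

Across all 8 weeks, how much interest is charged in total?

$615.43

# | Opening | Interest | Payment | End bal
1 | $24,746.30 | $148.48 | $3,514.89 | $21,379.89
2 | $21,379.89 | $128.28 | $3,514.89 | $17,993.28
3 | $17,993.28 | $107.96 | $3,514.89 | $14,586.35
4 | $14,586.35 | $87.52 | $3,514.89 | $11,158.98
5 | $11,158.98 | $66.95 | $3,514.89 | $7,711.04
6 | $7,711.04 | $46.27 | $3,514.89 | $4,242.42
7 | $4,242.42 | $25.45 | $3,514.89 | $752.98
8 | $752.98 | $4.52 | $757.50 | $0.00
Total interest: $148.48 + $128.28 + $107.96 + $87.52 + $66.95 + $46.27 + $25.45 + $4.52 = $615.43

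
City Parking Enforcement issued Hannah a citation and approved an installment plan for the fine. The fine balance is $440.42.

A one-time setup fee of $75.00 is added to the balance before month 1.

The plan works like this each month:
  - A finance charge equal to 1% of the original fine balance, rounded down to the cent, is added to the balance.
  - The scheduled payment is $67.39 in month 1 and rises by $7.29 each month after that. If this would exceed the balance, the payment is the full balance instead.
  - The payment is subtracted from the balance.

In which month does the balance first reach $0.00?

7

Month 1: opening $515.42; interest $4.40 → $519.82; payment $67.39; balance $452.43
Month 2: opening $452.43; interest $4.40 → $456.83; payment $74.68; balance $382.15
Month 3: opening $382.15; interest $4.40 → $386.55; payment $81.97; balance $304.58
Month 4: opening $304.58; interest $4.40 → $308.98; payment $89.26; balance $219.72
Month 5: opening $219.72; interest $4.40 → $224.12; payment $96.55; balance $127.57
Month 6: opening $127.57; interest $4.40 → $131.97; payment $103.84; balance $28.13
Month 7: opening $28.13; interest $4.40 → $32.53; payment $32.53; balance $0.00
Balance reaches $0.00 in month 7.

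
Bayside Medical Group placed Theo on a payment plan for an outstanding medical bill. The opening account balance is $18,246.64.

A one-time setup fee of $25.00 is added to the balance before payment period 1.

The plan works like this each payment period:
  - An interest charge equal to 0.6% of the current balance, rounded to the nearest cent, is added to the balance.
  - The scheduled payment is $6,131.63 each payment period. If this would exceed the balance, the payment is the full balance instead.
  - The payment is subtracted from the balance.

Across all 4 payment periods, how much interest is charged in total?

$220.86

# | Opening | Interest | Payment | End bal
1 | $18,271.64 | $109.63 | $6,131.63 | $12,249.64
2 | $12,249.64 | $73.50 | $6,131.63 | $6,191.51
3 | $6,191.51 | $37.15 | $6,131.63 | $97.03
4 | $97.03 | $0.58 | $97.61 | $0.00
Total interest: $109.63 + $73.50 + $37.15 + $0.58 = $220.86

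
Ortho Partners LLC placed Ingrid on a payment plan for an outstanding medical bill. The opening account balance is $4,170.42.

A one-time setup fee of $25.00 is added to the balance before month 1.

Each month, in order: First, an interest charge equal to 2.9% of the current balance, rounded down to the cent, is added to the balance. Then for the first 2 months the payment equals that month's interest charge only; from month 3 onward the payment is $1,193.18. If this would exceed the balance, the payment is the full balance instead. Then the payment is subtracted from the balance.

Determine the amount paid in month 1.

# | Opening | Interest | Payment | End bal
1 | $4,195.42 | $121.66 | $121.66 | $4,195.42

$121.66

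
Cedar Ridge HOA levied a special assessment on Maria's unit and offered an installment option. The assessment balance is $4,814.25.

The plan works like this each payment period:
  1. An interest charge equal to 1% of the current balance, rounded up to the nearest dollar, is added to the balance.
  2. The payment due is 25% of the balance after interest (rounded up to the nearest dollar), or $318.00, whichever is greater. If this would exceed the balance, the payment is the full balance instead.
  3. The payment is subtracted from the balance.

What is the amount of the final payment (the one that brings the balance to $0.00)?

$275.25

Payment period 1: opening $4,814.25; interest $49.00 → $4,863.25; payment $1,216.00; balance $3,647.25
Payment period 2: opening $3,647.25; interest $37.00 → $3,684.25; payment $922.00; balance $2,762.25
Payment period 3: opening $2,762.25; interest $28.00 → $2,790.25; payment $698.00; balance $2,092.25
Payment period 4: opening $2,092.25; interest $21.00 → $2,113.25; payment $529.00; balance $1,584.25
Payment period 5: opening $1,584.25; interest $16.00 → $1,600.25; payment $401.00; balance $1,199.25
Payment period 6: opening $1,199.25; interest $12.00 → $1,211.25; payment $318.00; balance $893.25
Payment period 7: opening $893.25; interest $9.00 → $902.25; payment $318.00; balance $584.25
Payment period 8: opening $584.25; interest $6.00 → $590.25; payment $318.00; balance $272.25
Payment period 9: opening $272.25; interest $3.00 → $275.25; payment $275.25; balance $0.00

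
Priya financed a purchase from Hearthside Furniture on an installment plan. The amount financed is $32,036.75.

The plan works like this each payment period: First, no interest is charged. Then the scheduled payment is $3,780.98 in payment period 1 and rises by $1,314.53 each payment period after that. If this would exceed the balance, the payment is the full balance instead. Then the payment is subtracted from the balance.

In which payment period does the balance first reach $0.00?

Payment period 1: opening $32,036.75; payment $3,780.98; balance $28,255.77
Payment period 2: opening $28,255.77; payment $5,095.51; balance $23,160.26
Payment period 3: opening $23,160.26; payment $6,410.04; balance $16,750.22
Payment period 4: opening $16,750.22; payment $7,724.57; balance $9,025.65
Payment period 5: opening $9,025.65; payment $9,025.65; balance $0.00
Balance reaches $0.00 in payment period 5.

5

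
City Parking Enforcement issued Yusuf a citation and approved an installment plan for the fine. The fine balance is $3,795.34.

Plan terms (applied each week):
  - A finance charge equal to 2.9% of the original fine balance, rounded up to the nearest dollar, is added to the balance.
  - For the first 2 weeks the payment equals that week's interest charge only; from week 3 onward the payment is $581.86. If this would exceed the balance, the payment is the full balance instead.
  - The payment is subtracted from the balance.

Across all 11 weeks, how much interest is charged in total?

Week 1: $3,795.34 +$111.00 interest = $3,906.34; pay $111.00 → $3,795.34
Week 2: $3,795.34 +$111.00 interest = $3,906.34; pay $111.00 → $3,795.34
Week 3: $3,795.34 +$111.00 interest = $3,906.34; pay $581.86 → $3,324.48
Week 4: $3,324.48 +$111.00 interest = $3,435.48; pay $581.86 → $2,853.62
Week 5: $2,853.62 +$111.00 interest = $2,964.62; pay $581.86 → $2,382.76
Week 6: $2,382.76 +$111.00 interest = $2,493.76; pay $581.86 → $1,911.90
Week 7: $1,911.90 +$111.00 interest = $2,022.90; pay $581.86 → $1,441.04
Week 8: $1,441.04 +$111.00 interest = $1,552.04; pay $581.86 → $970.18
Week 9: $970.18 +$111.00 interest = $1,081.18; pay $581.86 → $499.32
Week 10: $499.32 +$111.00 interest = $610.32; pay $581.86 → $28.46
Week 11: $28.46 +$111.00 interest = $139.46; pay $139.46 → $0.00
Total interest: $111.00 + $111.00 + $111.00 + $111.00 + $111.00 + $111.00 + $111.00 + $111.00 + $111.00 + $111.00 + $111.00 = $1,221.00

$1,221.00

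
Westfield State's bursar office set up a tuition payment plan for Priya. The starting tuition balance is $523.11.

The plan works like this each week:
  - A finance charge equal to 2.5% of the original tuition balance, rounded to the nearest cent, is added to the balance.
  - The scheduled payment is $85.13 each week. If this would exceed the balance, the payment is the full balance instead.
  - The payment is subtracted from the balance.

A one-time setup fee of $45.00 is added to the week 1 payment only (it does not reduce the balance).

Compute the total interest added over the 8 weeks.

$104.64

Week 1: opening $523.11; interest $13.08 → $536.19; payment $85.13 (+ $45.00 fee); balance $451.06
Week 2: opening $451.06; interest $13.08 → $464.14; payment $85.13; balance $379.01
Week 3: opening $379.01; interest $13.08 → $392.09; payment $85.13; balance $306.96
Week 4: opening $306.96; interest $13.08 → $320.04; payment $85.13; balance $234.91
Week 5: opening $234.91; interest $13.08 → $247.99; payment $85.13; balance $162.86
Week 6: opening $162.86; interest $13.08 → $175.94; payment $85.13; balance $90.81
Week 7: opening $90.81; interest $13.08 → $103.89; payment $85.13; balance $18.76
Week 8: opening $18.76; interest $13.08 → $31.84; payment $31.84; balance $0.00
Total interest: $13.08 + $13.08 + $13.08 + $13.08 + $13.08 + $13.08 + $13.08 + $13.08 = $104.64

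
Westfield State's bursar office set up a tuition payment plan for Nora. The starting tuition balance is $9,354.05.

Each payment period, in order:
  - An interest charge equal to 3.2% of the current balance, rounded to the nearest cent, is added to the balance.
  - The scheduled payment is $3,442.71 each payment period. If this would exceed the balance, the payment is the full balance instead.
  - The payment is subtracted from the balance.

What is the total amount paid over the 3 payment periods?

Payment period 1: $9,354.05 +$299.33 interest = $9,653.38; pay $3,442.71 → $6,210.67
Payment period 2: $6,210.67 +$198.74 interest = $6,409.41; pay $3,442.71 → $2,966.70
Payment period 3: $2,966.70 +$94.93 interest = $3,061.63; pay $3,061.63 → $0.00
Total paid: $9,947.05

$9,947.05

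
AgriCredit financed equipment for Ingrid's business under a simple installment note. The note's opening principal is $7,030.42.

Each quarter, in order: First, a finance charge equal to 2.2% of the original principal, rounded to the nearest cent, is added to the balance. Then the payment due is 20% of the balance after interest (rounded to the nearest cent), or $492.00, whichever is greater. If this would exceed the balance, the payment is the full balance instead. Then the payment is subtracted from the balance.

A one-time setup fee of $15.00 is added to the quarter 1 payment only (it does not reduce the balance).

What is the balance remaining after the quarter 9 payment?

Quarter 1: $7,030.42 +$154.67 interest = $7,185.09; pay $1,437.02 (+ $15.00 fee) → $5,748.07
Quarter 2: $5,748.07 +$154.67 interest = $5,902.74; pay $1,180.55 → $4,722.19
Quarter 3: $4,722.19 +$154.67 interest = $4,876.86; pay $975.37 → $3,901.49
Quarter 4: $3,901.49 +$154.67 interest = $4,056.16; pay $811.23 → $3,244.93
Quarter 5: $3,244.93 +$154.67 interest = $3,399.60; pay $679.92 → $2,719.68
Quarter 6: $2,719.68 +$154.67 interest = $2,874.35; pay $574.87 → $2,299.48
Quarter 7: $2,299.48 +$154.67 interest = $2,454.15; pay $492.00 → $1,962.15
Quarter 8: $1,962.15 +$154.67 interest = $2,116.82; pay $492.00 → $1,624.82
Quarter 9: $1,624.82 +$154.67 interest = $1,779.49; pay $492.00 → $1,287.49

$1,287.49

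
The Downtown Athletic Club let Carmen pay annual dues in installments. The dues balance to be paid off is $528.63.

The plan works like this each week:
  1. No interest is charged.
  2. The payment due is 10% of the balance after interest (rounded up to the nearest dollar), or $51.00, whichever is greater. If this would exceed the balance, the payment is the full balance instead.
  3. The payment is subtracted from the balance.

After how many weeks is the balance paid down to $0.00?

11

# | Opening | Payment | End bal
1 | $528.63 | $53.00 | $475.63
2 | $475.63 | $51.00 | $424.63
3 | $424.63 | $51.00 | $373.63
4 | $373.63 | $51.00 | $322.63
5 | $322.63 | $51.00 | $271.63
6 | $271.63 | $51.00 | $220.63
7 | $220.63 | $51.00 | $169.63
8 | $169.63 | $51.00 | $118.63
9 | $118.63 | $51.00 | $67.63
10 | $67.63 | $51.00 | $16.63
11 | $16.63 | $16.63 | $0.00
Balance reaches $0.00 in week 11.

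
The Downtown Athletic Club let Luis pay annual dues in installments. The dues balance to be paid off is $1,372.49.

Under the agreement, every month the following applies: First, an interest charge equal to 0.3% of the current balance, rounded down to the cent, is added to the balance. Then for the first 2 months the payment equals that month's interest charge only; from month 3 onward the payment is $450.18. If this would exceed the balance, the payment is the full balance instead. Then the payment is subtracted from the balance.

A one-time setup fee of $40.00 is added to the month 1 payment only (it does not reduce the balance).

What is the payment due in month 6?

Month 1: $1,372.49 +$4.11 interest = $1,376.60; pay $4.11 (+ $40.00 fee) → $1,372.49
Month 2: $1,372.49 +$4.11 interest = $1,376.60; pay $4.11 → $1,372.49
Month 3: $1,372.49 +$4.11 interest = $1,376.60; pay $450.18 → $926.42
Month 4: $926.42 +$2.77 interest = $929.19; pay $450.18 → $479.01
Month 5: $479.01 +$1.43 interest = $480.44; pay $450.18 → $30.26
Month 6: $30.26 +$0.09 interest = $30.35; pay $30.35 → $0.00

$30.35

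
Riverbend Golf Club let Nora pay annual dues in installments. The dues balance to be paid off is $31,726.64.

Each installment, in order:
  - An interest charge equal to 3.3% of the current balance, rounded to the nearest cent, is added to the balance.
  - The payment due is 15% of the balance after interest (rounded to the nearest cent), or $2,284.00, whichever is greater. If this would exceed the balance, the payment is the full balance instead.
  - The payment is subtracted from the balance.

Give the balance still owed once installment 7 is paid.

Installment 1: opening $31,726.64; interest $1,046.98 → $32,773.62; payment $4,916.04; balance $27,857.58
Installment 2: opening $27,857.58; interest $919.30 → $28,776.88; payment $4,316.53; balance $24,460.35
Installment 3: opening $24,460.35; interest $807.19 → $25,267.54; payment $3,790.13; balance $21,477.41
Installment 4: opening $21,477.41; interest $708.75 → $22,186.16; payment $3,327.92; balance $18,858.24
Installment 5: opening $18,858.24; interest $622.32 → $19,480.56; payment $2,922.08; balance $16,558.48
Installment 6: opening $16,558.48; interest $546.43 → $17,104.91; payment $2,565.74; balance $14,539.17
Installment 7: opening $14,539.17; interest $479.79 → $15,018.96; payment $2,284.00; balance $12,734.96

$12,734.96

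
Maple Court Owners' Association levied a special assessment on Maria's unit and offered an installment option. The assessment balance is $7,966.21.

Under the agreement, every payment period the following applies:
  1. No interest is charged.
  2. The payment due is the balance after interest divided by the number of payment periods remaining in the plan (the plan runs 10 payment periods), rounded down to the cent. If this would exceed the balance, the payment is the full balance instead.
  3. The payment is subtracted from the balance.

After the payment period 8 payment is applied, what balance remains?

# | Opening | Payment | End bal
1 | $7,966.21 | $796.62 | $7,169.59
2 | $7,169.59 | $796.62 | $6,372.97
3 | $6,372.97 | $796.62 | $5,576.35
4 | $5,576.35 | $796.62 | $4,779.73
5 | $4,779.73 | $796.62 | $3,983.11
6 | $3,983.11 | $796.62 | $3,186.49
7 | $3,186.49 | $796.62 | $2,389.87
8 | $2,389.87 | $796.62 | $1,593.25

$1,593.25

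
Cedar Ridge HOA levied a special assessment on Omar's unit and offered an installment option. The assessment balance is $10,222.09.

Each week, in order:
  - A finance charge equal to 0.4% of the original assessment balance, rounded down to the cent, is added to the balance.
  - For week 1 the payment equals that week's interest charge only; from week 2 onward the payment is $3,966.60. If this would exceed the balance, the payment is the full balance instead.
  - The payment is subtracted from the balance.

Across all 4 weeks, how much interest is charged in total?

Week 1: opening $10,222.09; interest $40.88 → $10,262.97; payment $40.88; balance $10,222.09
Week 2: opening $10,222.09; interest $40.88 → $10,262.97; payment $3,966.60; balance $6,296.37
Week 3: opening $6,296.37; interest $40.88 → $6,337.25; payment $3,966.60; balance $2,370.65
Week 4: opening $2,370.65; interest $40.88 → $2,411.53; payment $2,411.53; balance $0.00
Total interest: $40.88 + $40.88 + $40.88 + $40.88 = $163.52

$163.52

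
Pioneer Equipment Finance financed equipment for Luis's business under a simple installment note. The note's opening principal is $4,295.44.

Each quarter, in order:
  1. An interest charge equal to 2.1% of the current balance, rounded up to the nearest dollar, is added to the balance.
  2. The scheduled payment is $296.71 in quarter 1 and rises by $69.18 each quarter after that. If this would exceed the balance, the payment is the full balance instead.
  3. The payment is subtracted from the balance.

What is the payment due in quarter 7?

Quarter 1: opening $4,295.44; interest $91.00 → $4,386.44; payment $296.71; balance $4,089.73
Quarter 2: opening $4,089.73; interest $86.00 → $4,175.73; payment $365.89; balance $3,809.84
Quarter 3: opening $3,809.84; interest $81.00 → $3,890.84; payment $435.07; balance $3,455.77
Quarter 4: opening $3,455.77; interest $73.00 → $3,528.77; payment $504.25; balance $3,024.52
Quarter 5: opening $3,024.52; interest $64.00 → $3,088.52; payment $573.43; balance $2,515.09
Quarter 6: opening $2,515.09; interest $53.00 → $2,568.09; payment $642.61; balance $1,925.48
Quarter 7: opening $1,925.48; interest $41.00 → $1,966.48; payment $711.79; balance $1,254.69

$711.79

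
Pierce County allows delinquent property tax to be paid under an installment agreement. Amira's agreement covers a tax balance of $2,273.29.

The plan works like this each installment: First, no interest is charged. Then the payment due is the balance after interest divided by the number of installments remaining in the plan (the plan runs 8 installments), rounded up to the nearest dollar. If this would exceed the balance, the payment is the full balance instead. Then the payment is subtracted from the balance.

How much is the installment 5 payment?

Installment 1: opening $2,273.29; payment $285.00; balance $1,988.29
Installment 2: opening $1,988.29; payment $285.00; balance $1,703.29
Installment 3: opening $1,703.29; payment $284.00; balance $1,419.29
Installment 4: opening $1,419.29; payment $284.00; balance $1,135.29
Installment 5: opening $1,135.29; payment $284.00; balance $851.29

$284.00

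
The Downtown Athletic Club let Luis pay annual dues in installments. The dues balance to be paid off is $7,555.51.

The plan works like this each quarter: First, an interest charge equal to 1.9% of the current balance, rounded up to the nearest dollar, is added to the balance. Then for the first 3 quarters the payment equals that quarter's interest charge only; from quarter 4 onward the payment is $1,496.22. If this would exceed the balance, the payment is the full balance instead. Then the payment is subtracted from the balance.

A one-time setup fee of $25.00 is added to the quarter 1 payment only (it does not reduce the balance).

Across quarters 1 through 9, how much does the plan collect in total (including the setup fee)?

Quarter 1: $7,555.51 +$144.00 interest = $7,699.51; pay $144.00 (+ $25.00 fee) → $7,555.51
Quarter 2: $7,555.51 +$144.00 interest = $7,699.51; pay $144.00 → $7,555.51
Quarter 3: $7,555.51 +$144.00 interest = $7,699.51; pay $144.00 → $7,555.51
Quarter 4: $7,555.51 +$144.00 interest = $7,699.51; pay $1,496.22 → $6,203.29
Quarter 5: $6,203.29 +$118.00 interest = $6,321.29; pay $1,496.22 → $4,825.07
Quarter 6: $4,825.07 +$92.00 interest = $4,917.07; pay $1,496.22 → $3,420.85
Quarter 7: $3,420.85 +$65.00 interest = $3,485.85; pay $1,496.22 → $1,989.63
Quarter 8: $1,989.63 +$38.00 interest = $2,027.63; pay $1,496.22 → $531.41
Quarter 9: $531.41 +$11.00 interest = $542.41; pay $542.41 → $0.00
Total paid: $8,480.51

$8,480.51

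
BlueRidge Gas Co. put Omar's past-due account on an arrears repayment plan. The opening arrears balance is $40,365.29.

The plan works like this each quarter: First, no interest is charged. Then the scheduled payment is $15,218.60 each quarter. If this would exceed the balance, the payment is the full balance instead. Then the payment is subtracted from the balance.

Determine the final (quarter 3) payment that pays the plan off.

# | Opening | Payment | End bal
1 | $40,365.29 | $15,218.60 | $25,146.69
2 | $25,146.69 | $15,218.60 | $9,928.09
3 | $9,928.09 | $9,928.09 | $0.00

$9,928.09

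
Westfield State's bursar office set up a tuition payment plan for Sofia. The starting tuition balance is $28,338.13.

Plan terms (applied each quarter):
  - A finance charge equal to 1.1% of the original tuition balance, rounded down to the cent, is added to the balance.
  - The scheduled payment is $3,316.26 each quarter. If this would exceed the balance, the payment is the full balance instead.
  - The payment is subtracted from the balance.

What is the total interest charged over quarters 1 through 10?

Quarter 1: $28,338.13 +$311.71 interest = $28,649.84; pay $3,316.26 → $25,333.58
Quarter 2: $25,333.58 +$311.71 interest = $25,645.29; pay $3,316.26 → $22,329.03
Quarter 3: $22,329.03 +$311.71 interest = $22,640.74; pay $3,316.26 → $19,324.48
Quarter 4: $19,324.48 +$311.71 interest = $19,636.19; pay $3,316.26 → $16,319.93
Quarter 5: $16,319.93 +$311.71 interest = $16,631.64; pay $3,316.26 → $13,315.38
Quarter 6: $13,315.38 +$311.71 interest = $13,627.09; pay $3,316.26 → $10,310.83
Quarter 7: $10,310.83 +$311.71 interest = $10,622.54; pay $3,316.26 → $7,306.28
Quarter 8: $7,306.28 +$311.71 interest = $7,617.99; pay $3,316.26 → $4,301.73
Quarter 9: $4,301.73 +$311.71 interest = $4,613.44; pay $3,316.26 → $1,297.18
Quarter 10: $1,297.18 +$311.71 interest = $1,608.89; pay $1,608.89 → $0.00
Total interest: $311.71 + $311.71 + $311.71 + $311.71 + $311.71 + $311.71 + $311.71 + $311.71 + $311.71 + $311.71 = $3,117.10

$3,117.10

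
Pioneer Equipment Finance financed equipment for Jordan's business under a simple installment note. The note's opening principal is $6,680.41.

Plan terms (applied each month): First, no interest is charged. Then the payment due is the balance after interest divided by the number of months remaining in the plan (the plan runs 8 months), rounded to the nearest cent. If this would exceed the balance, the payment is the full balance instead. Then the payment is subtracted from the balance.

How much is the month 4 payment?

$835.05

Month 1: $6,680.41 − $835.05 → $5,845.36
Month 2: $5,845.36 − $835.05 → $5,010.31
Month 3: $5,010.31 − $835.05 → $4,175.26
Month 4: $4,175.26 − $835.05 → $3,340.21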